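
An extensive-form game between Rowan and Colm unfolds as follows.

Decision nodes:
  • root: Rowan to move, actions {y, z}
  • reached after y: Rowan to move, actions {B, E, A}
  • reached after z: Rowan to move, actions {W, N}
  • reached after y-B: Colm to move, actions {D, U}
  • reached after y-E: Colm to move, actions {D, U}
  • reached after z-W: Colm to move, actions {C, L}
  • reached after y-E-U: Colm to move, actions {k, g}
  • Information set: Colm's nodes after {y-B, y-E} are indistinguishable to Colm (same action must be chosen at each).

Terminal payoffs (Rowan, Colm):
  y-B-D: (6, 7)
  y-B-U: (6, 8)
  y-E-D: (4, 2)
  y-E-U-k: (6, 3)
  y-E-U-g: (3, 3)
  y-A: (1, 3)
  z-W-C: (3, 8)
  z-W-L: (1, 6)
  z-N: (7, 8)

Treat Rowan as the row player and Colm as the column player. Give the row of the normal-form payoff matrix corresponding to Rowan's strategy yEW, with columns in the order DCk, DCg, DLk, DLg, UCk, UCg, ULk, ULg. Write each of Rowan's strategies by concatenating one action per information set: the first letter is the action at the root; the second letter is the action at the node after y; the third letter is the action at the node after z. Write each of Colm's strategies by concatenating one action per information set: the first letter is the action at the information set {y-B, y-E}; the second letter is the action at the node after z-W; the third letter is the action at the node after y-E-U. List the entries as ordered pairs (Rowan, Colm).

vs DCk: Rowan plays y → Rowan plays E at [y] → Colm plays D at [y-E] → (4, 2)
vs DCg: Rowan plays y → Rowan plays E at [y] → Colm plays D at [y-E] → (4, 2)
vs DLk: Rowan plays y → Rowan plays E at [y] → Colm plays D at [y-E] → (4, 2)
vs DLg: Rowan plays y → Rowan plays E at [y] → Colm plays D at [y-E] → (4, 2)
vs UCk: Rowan plays y → Rowan plays E at [y] → Colm plays U at [y-E] → Colm plays k at [y-E-U] → (6, 3)
vs UCg: Rowan plays y → Rowan plays E at [y] → Colm plays U at [y-E] → Colm plays g at [y-E-U] → (3, 3)
vs ULk: Rowan plays y → Rowan plays E at [y] → Colm plays U at [y-E] → Colm plays k at [y-E-U] → (6, 3)
vs ULg: Rowan plays y → Rowan plays E at [y] → Colm plays U at [y-E] → Colm plays g at [y-E-U] → (3, 3)

(4,2) (4,2) (4,2) (4,2) (6,3) (3,3) (6,3) (3,3)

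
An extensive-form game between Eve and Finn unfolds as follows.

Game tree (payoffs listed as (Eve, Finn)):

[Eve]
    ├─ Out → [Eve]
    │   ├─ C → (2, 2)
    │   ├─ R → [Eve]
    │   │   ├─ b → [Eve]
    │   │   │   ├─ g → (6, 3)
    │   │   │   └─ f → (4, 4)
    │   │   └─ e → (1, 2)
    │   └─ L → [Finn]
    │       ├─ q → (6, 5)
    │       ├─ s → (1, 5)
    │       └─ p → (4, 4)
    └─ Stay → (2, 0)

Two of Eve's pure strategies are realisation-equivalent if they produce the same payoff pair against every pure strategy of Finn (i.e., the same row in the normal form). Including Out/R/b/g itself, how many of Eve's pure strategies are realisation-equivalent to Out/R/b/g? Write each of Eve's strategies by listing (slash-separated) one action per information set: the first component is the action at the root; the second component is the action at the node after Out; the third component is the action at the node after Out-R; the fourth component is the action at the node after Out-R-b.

Row for Out/R/b/g (columns q, s, p): (6,3) (6,3) (6,3).
Every one of Eve's information sets is on the play path for some reply by Finn when Eve follows Out/R/b/g.
Changing the action at any of them therefore changes at least one column, so only Out/R/b/g itself gives this row.

1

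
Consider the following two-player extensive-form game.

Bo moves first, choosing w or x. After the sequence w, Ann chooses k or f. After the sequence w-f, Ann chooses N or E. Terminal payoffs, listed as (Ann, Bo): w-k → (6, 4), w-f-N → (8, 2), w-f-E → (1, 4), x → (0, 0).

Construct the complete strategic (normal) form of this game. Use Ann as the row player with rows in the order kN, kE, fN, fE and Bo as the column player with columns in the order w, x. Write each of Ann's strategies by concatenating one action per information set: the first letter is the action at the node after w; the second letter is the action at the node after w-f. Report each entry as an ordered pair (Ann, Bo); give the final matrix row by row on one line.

kN: (6,4) (0,0) | kE: (6,4) (0,0) | fN: (8,2) (0,0) | fE: (1,4) (0,0)

Row kN: w→(6,4), x→(0,0)
Row kE: w→(6,4), x→(0,0)
Row fN: w→(8,2), x→(0,0)
Row fE: w→(1,4), x→(0,0)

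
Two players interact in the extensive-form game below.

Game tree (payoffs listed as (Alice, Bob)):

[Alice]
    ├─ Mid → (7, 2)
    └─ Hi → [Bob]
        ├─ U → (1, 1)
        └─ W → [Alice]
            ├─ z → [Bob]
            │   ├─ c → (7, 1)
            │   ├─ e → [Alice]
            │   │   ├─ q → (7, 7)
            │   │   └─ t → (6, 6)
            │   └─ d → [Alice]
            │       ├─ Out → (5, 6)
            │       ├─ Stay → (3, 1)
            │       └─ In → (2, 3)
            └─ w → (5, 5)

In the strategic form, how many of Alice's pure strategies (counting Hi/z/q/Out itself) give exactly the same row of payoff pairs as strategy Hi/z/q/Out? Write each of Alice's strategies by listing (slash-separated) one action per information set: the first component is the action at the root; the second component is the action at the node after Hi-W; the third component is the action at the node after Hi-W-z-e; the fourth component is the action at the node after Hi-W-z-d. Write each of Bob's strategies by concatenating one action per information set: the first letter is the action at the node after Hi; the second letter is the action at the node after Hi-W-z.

1

Row for Hi/z/q/Out (columns Uc, Ue, Ud, Wc, We, Wd): (1,1) (1,1) (1,1) (7,1) (7,7) (5,6).
Every one of Alice's information sets is on the play path for some reply by Bob when Alice follows Hi/z/q/Out.
Changing the action at any of them therefore changes at least one column, so only Hi/z/q/Out itself gives this row.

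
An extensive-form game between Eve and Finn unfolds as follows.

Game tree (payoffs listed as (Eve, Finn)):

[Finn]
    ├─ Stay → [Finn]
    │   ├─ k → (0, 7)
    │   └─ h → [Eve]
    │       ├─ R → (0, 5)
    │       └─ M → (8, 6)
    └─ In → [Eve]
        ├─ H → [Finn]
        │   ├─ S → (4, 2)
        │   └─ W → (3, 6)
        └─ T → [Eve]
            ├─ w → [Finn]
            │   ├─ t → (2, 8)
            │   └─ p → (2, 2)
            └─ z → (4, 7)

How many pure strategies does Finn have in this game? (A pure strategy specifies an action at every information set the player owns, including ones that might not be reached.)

16

Finn owns the root with actions {Stay, In} — two choices.
Finn owns the node after Stay with actions {k, h} — two choices.
Finn owns the node after In-H with actions {S, W} — two choices.
Finn owns the node after In-T-w with actions {t, p} — two choices.
A pure strategy fixes one action at each information set independently, so the count is the product 2 × 2 × 2 × 2 = 16.
(For reference, Eve has 8 pure strategies, giving a 16×8 normal-form matrix.)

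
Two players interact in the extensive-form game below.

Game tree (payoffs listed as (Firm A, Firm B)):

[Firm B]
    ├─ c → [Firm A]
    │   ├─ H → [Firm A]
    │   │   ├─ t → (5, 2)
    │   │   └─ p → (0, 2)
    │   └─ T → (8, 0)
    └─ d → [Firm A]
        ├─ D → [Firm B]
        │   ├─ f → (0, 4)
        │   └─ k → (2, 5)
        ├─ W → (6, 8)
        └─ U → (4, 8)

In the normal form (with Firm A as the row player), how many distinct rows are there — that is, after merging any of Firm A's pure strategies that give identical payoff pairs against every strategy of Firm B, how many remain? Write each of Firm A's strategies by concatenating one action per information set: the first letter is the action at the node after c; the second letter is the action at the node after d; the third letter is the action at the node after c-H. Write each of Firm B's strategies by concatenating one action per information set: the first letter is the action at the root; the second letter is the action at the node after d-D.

9

Firm A has 12 pure strategies: HDt, HDp, HWt, HWp, HUt, HUp, TDt, TDp, TWt, TWp, TUt, TUp. Columns: cf, ck, df, dk.
{HDt} → row (5,2) (5,2) (0,4) (2,5)
{HDp} → row (0,2) (0,2) (0,4) (2,5)
{HWt} → row (5,2) (5,2) (6,8) (6,8)
{HWp} → row (0,2) (0,2) (6,8) (6,8)
{HUt} → row (5,2) (5,2) (4,8) (4,8)
{HUp} → row (0,2) (0,2) (4,8) (4,8)
{TDt, TDp} → row (8,0) (8,0) (0,4) (2,5)
{TWt, TWp} → row (8,0) (8,0) (6,8) (6,8)
{TUt, TUp} → row (8,0) (8,0) (4,8) (4,8)
That's 9 distinct rows out of 12 strategies.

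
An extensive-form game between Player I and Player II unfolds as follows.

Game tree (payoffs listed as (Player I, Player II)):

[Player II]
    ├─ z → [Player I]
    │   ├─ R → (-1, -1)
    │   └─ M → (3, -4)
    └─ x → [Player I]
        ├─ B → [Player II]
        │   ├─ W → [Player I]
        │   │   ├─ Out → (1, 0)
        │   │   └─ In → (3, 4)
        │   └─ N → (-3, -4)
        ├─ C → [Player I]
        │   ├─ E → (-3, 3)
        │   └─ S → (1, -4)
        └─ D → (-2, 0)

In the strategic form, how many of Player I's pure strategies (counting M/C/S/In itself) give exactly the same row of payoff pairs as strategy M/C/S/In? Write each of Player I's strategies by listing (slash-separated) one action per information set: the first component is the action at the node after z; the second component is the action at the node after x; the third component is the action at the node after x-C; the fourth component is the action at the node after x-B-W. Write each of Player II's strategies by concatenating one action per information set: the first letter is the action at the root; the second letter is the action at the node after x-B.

2

Row for M/C/S/In (columns zW, zN, xW, xN): (3,-4) (3,-4) (1,-4) (1,-4).
Under M/C/S/In, Player I's choice at the node after x-B-W can never be reached regardless of what Player II does, so varying those choices leaves every outcome unchanged.
Holding the reachable choices fixed and varying the unreachable one freely already gives 2 equivalent strategies.
No other strategy reproduces this row, so those 2 are the full class: M/C/S/Out, M/C/S/In.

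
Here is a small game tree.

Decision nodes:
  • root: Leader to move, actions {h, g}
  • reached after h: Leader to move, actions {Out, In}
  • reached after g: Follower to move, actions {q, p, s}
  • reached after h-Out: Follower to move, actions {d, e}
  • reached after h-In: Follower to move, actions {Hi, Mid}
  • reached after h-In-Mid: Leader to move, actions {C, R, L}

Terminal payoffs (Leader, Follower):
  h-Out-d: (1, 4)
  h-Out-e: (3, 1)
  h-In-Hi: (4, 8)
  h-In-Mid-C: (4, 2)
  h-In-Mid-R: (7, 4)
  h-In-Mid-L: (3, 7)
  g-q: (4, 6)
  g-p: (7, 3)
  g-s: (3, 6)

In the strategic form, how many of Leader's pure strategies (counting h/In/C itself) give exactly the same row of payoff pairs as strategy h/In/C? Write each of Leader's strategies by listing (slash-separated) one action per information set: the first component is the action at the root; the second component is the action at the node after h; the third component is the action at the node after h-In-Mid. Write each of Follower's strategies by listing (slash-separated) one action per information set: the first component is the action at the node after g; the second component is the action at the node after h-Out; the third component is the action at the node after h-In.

Row for h/In/C (columns q/d/Hi, q/d/Mid, q/e/Hi, q/e/Mid, p/d/Hi, p/d/Mid, p/e/Hi, p/e/Mid, s/d/Hi, s/d/Mid, s/e/Hi, s/e/Mid): (4,8) (4,2) (4,8) (4,2) (4,8) (4,2) (4,8) (4,2) (4,8) (4,2) (4,8) (4,2).
Every one of Leader's information sets is on the play path for some reply by Follower when Leader follows h/In/C.
Changing the action at any of them therefore changes at least one column, so only h/In/C itself gives this row.

1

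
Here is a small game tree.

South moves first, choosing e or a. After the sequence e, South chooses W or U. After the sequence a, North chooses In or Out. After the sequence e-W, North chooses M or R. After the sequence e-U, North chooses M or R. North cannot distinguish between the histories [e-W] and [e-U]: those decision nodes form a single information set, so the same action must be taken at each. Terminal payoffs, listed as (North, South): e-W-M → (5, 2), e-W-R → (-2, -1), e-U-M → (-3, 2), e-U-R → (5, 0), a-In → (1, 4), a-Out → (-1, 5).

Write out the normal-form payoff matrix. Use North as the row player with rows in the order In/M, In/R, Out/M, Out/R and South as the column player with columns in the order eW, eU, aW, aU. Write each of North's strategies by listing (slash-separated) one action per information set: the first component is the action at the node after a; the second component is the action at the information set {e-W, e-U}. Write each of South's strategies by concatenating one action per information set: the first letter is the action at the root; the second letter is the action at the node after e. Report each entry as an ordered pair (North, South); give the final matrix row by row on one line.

Row In/M: eW→(5,2), eU→(-3,2), aW→(1,4), aU→(1,4)
Row In/R: eW→(-2,-1), eU→(5,0), aW→(1,4), aU→(1,4)
Row Out/M: eW→(5,2), eU→(-3,2), aW→(-1,5), aU→(-1,5)
Row Out/R: eW→(-2,-1), eU→(5,0), aW→(-1,5), aU→(-1,5)

In/M: (5,2) (-3,2) (1,4) (1,4) | In/R: (-2,-1) (5,0) (1,4) (1,4) | Out/M: (5,2) (-3,2) (-1,5) (-1,5) | Out/R: (-2,-1) (5,0) (-1,5) (-1,5)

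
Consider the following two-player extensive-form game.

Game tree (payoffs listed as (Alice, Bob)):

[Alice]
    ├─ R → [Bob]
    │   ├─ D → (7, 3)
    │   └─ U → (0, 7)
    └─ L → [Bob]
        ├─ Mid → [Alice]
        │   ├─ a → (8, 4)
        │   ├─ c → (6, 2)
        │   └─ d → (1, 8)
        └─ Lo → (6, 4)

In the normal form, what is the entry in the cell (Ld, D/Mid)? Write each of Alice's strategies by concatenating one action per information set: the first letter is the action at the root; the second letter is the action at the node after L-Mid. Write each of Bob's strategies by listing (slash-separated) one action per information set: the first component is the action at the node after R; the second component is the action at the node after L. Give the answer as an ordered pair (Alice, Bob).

(1, 8)

Trace the play path from the root:
  Alice plays L
  Bob plays Mid at [L]
  Alice plays d at [L-Mid]
→ terminal payoff (1, 8).
(Bob's choice at the node after R is never reached on this path, so it doesn't affect the outcome.)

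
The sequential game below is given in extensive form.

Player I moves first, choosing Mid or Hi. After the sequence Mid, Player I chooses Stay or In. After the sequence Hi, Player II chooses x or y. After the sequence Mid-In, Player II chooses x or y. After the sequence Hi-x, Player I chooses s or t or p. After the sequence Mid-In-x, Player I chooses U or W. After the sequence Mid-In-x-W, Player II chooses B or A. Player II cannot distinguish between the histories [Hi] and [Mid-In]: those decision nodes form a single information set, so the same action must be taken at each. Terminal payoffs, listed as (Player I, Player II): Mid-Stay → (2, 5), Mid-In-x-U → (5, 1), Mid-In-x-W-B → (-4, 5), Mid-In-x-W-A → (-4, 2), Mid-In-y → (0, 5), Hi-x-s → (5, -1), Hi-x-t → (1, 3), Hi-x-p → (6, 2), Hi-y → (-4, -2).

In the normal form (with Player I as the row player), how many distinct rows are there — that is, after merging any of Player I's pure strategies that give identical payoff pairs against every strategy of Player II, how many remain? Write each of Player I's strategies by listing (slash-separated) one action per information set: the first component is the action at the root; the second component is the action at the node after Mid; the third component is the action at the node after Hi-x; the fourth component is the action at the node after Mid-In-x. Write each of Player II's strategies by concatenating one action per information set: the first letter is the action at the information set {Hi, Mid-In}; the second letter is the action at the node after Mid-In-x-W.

Player I has 24 pure strategies: Mid/Stay/s/U, Mid/Stay/s/W, Mid/Stay/t/U, Mid/Stay/t/W, Mid/Stay/p/U, Mid/Stay/p/W, Mid/In/s/U, Mid/In/s/W, Mid/In/t/U, Mid/In/t/W, Mid/In/p/U, Mid/In/p/W, Hi/Stay/s/U, Hi/Stay/s/W, Hi/Stay/t/U, Hi/Stay/t/W, Hi/Stay/p/U, Hi/Stay/p/W, Hi/In/s/U, Hi/In/s/W, Hi/In/t/U, Hi/In/t/W, Hi/In/p/U, Hi/In/p/W. Columns: xB, xA, yB, yA.
{Mid/Stay/s/U, Mid/Stay/s/W, Mid/Stay/t/U, Mid/Stay/t/W, Mid/Stay/p/U, Mid/Stay/p/W} → row (2,5) (2,5) (2,5) (2,5)
{Mid/In/s/U, Mid/In/t/U, Mid/In/p/U} → row (5,1) (5,1) (0,5) (0,5)
{Mid/In/s/W, Mid/In/t/W, Mid/In/p/W} → row (-4,5) (-4,2) (0,5) (0,5)
{Hi/Stay/s/U, Hi/Stay/s/W, Hi/In/s/U, Hi/In/s/W} → row (5,-1) (5,-1) (-4,-2) (-4,-2)
{Hi/Stay/t/U, Hi/Stay/t/W, Hi/In/t/U, Hi/In/t/W} → row (1,3) (1,3) (-4,-2) (-4,-2)
{Hi/Stay/p/U, Hi/Stay/p/W, Hi/In/p/U, Hi/In/p/W} → row (6,2) (6,2) (-4,-2) (-4,-2)
That's 6 distinct rows out of 24 strategies.

6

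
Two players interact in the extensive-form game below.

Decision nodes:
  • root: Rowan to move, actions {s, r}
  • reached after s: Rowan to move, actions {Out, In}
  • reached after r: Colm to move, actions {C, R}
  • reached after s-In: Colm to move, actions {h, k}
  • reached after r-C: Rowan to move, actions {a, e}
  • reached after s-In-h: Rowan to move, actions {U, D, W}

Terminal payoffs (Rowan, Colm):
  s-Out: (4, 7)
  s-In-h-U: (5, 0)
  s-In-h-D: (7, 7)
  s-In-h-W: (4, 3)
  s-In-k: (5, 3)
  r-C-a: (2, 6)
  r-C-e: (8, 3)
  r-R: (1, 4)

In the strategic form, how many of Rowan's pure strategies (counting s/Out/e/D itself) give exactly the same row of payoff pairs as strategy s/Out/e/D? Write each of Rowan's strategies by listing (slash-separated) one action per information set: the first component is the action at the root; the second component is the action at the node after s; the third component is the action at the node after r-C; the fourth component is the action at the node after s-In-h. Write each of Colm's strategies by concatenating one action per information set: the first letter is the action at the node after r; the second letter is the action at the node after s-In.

6

Row for s/Out/e/D (columns Ch, Ck, Rh, Rk): (4,7) (4,7) (4,7) (4,7).
Under s/Out/e/D, Rowan's choice at the node after r-C and at the node after s-In-h can never be reached regardless of what Colm does, so varying those choices leaves every outcome unchanged.
Holding the reachable choices fixed and varying the unreachable ones freely already gives 2 × 3 = 6 equivalent strategies.
No other strategy reproduces this row, so those 6 are the full class: s/Out/a/U, s/Out/a/D, s/Out/a/W, s/Out/e/U, s/Out/e/D, s/Out/e/W.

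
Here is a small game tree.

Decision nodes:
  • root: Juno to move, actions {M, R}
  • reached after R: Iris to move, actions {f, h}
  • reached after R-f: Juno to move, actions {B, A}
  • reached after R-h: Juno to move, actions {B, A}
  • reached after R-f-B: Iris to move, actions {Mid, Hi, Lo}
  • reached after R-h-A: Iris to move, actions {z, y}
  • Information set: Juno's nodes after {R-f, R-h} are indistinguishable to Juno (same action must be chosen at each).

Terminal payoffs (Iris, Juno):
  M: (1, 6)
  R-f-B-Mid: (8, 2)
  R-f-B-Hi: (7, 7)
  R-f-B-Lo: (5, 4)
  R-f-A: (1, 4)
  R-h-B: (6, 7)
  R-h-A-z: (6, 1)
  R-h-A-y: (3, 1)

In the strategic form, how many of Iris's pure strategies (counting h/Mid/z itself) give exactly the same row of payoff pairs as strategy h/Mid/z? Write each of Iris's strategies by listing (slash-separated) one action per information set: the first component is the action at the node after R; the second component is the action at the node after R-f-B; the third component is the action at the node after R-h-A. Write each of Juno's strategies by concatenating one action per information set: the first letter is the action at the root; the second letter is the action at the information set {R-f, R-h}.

3

Row for h/Mid/z (columns MB, MA, RB, RA): (1,6) (1,6) (6,7) (6,1).
Under h/Mid/z, Iris's choice at the node after R-f-B can never be reached regardless of what Juno does, so varying those choices leaves every outcome unchanged.
Holding the reachable choices fixed and varying the unreachable one freely already gives 3 equivalent strategies.
No other strategy reproduces this row, so those 3 are the full class: h/Mid/z, h/Hi/z, h/Lo/z.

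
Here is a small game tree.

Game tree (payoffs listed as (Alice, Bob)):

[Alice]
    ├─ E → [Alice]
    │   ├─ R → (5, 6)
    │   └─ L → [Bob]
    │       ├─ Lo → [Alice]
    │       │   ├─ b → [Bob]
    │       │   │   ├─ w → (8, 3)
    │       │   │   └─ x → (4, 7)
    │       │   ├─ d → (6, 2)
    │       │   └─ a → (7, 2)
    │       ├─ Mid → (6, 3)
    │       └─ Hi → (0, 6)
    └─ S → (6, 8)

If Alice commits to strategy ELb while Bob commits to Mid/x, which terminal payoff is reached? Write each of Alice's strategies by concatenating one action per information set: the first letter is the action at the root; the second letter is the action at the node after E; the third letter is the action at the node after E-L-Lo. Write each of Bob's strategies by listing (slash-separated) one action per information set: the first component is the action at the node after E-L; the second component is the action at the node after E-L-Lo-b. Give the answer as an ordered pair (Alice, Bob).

Trace the play path from the root:
  Alice plays E
  Alice plays L at [E]
  Bob plays Mid at [E-L]
→ terminal payoff (6, 3).
(Alice's choice at the node after E-L-Lo is never reached on this path, so it doesn't affect the outcome.)

(6, 3)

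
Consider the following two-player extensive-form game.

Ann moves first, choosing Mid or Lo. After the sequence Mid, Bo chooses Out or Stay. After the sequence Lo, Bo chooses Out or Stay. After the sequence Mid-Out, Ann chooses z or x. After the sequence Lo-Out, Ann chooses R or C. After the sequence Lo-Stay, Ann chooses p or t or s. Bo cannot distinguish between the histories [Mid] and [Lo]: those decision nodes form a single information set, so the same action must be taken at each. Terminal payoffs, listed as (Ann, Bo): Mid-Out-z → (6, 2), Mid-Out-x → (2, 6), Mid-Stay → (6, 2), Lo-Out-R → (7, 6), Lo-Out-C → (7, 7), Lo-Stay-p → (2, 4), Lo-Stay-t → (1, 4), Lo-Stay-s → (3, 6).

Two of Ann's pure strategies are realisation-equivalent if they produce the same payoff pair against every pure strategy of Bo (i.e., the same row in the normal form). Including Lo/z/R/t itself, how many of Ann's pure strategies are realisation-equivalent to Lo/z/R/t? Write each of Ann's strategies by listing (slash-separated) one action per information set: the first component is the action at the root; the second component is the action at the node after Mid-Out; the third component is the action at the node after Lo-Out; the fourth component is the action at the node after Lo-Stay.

Row for Lo/z/R/t (columns Out, Stay): (7,6) (1,4).
Under Lo/z/R/t, Ann's choice at the node after Mid-Out can never be reached regardless of what Bo does, so varying those choices leaves every outcome unchanged.
Holding the reachable choices fixed and varying the unreachable one freely already gives 2 equivalent strategies.
No other strategy reproduces this row, so those 2 are the full class: Lo/z/R/t, Lo/x/R/t.

2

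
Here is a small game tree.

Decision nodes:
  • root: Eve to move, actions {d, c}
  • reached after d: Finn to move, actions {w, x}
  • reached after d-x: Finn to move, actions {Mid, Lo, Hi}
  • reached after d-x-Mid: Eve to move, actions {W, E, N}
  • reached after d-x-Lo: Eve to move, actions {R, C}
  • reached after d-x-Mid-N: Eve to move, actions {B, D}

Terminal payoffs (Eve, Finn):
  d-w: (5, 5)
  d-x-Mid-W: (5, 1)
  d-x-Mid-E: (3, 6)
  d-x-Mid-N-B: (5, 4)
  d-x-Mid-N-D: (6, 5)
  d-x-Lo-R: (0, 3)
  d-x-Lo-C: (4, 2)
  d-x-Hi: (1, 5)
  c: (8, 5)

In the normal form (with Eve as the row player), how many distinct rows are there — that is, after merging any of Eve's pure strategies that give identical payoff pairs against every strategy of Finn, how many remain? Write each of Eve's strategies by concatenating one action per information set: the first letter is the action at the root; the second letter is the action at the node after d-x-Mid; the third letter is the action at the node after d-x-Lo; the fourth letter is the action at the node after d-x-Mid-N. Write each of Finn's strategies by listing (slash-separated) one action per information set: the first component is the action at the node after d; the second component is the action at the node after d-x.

9

Eve has 24 pure strategies: dWRB, dWRD, dWCB, dWCD, dERB, dERD, dECB, dECD, dNRB, dNRD, dNCB, dNCD, cWRB, cWRD, cWCB, cWCD, cERB, cERD, cECB, cECD, cNRB, cNRD, cNCB, cNCD. Columns: w/Mid, w/Lo, w/Hi, x/Mid, x/Lo, x/Hi.
{dWRB, dWRD} → row (5,5) (5,5) (5,5) (5,1) (0,3) (1,5)
{dWCB, dWCD} → row (5,5) (5,5) (5,5) (5,1) (4,2) (1,5)
{dERB, dERD} → row (5,5) (5,5) (5,5) (3,6) (0,3) (1,5)
{dECB, dECD} → row (5,5) (5,5) (5,5) (3,6) (4,2) (1,5)
{dNRB} → row (5,5) (5,5) (5,5) (5,4) (0,3) (1,5)
{dNRD} → row (5,5) (5,5) (5,5) (6,5) (0,3) (1,5)
{dNCB} → row (5,5) (5,5) (5,5) (5,4) (4,2) (1,5)
{dNCD} → row (5,5) (5,5) (5,5) (6,5) (4,2) (1,5)
{cWRB, cWRD, cWCB, cWCD, cERB, cERD, cECB, cECD, cNRB, cNRD, cNCB, cNCD} → row (8,5) (8,5) (8,5) (8,5) (8,5) (8,5)
That's 9 distinct rows out of 24 strategies.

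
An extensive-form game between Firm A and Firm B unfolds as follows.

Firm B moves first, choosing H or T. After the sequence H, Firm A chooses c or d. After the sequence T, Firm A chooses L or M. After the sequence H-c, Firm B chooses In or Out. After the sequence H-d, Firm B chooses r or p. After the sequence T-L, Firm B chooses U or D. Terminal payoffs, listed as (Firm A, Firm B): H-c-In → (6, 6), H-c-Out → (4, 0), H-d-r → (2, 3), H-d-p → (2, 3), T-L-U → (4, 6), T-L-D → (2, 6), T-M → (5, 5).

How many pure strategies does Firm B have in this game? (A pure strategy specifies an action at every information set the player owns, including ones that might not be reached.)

16

Firm B owns the root with actions {H, T} — two choices.
Firm B owns the node after H-c with actions {In, Out} — two choices.
Firm B owns the node after H-d with actions {r, p} — two choices.
Firm B owns the node after T-L with actions {U, D} — two choices.
A pure strategy fixes one action at each information set independently, so the count is the product 2 × 2 × 2 × 2 = 16.
(For reference, Firm A has 4 pure strategies, giving a 16×4 normal-form matrix.)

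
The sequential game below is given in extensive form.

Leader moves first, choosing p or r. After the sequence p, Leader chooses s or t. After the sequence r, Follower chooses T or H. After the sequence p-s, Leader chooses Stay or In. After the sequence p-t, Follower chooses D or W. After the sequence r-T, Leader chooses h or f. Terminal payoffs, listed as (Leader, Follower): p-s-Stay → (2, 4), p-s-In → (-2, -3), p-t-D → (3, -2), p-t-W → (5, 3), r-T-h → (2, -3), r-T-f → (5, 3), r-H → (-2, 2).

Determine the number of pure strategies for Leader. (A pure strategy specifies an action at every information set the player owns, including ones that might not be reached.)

16

Leader owns the root with actions {p, r} — two choices.
Leader owns the node after p with actions {s, t} — two choices.
Leader owns the node after p-s with actions {Stay, In} — two choices.
Leader owns the node after r-T with actions {h, f} — two choices.
A pure strategy fixes one action at each information set independently, so the count is the product 2 × 2 × 2 × 2 = 16.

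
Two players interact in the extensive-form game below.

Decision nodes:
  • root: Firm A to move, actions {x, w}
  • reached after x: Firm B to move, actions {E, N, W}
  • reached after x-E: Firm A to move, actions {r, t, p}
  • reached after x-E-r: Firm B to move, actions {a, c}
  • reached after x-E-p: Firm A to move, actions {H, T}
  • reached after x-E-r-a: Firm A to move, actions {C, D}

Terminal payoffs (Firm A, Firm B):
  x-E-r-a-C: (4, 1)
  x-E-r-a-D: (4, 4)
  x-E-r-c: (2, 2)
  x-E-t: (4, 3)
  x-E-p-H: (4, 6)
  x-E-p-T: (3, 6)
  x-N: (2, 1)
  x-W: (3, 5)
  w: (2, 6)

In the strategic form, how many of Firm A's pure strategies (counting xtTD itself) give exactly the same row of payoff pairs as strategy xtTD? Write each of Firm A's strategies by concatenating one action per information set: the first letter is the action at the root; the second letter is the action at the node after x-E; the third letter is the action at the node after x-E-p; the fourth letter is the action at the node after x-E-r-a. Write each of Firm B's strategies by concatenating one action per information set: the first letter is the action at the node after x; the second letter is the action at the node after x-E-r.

4

Row for xtTD (columns Ea, Ec, Na, Nc, Wa, Wc): (4,3) (4,3) (2,1) (2,1) (3,5) (3,5).
Under xtTD, Firm A's choice at the node after x-E-p and at the node after x-E-r-a can never be reached regardless of what Firm B does, so varying those choices leaves every outcome unchanged.
Holding the reachable choices fixed and varying the unreachable ones freely already gives 2 × 2 = 4 equivalent strategies.
No other strategy reproduces this row, so those 4 are the full class: xtHC, xtHD, xtTC, xtTD.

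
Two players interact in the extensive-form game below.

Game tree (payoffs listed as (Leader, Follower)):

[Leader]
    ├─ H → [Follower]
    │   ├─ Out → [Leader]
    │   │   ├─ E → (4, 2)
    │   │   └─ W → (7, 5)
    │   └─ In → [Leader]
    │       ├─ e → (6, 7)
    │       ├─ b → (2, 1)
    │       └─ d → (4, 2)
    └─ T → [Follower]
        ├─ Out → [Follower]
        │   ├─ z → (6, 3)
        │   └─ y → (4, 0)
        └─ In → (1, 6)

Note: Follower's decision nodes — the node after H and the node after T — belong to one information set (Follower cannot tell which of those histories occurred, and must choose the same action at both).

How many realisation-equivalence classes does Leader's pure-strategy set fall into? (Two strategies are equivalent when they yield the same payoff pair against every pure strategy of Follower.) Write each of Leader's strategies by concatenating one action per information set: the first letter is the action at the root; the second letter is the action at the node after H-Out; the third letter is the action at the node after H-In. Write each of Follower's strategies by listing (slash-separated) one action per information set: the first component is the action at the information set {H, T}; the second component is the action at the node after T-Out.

Leader has 12 pure strategies: HEe, HEb, HEd, HWe, HWb, HWd, TEe, TEb, TEd, TWe, TWb, TWd. Columns: Out/z, Out/y, In/z, In/y.
{HEe} → row (4,2) (4,2) (6,7) (6,7)
{HEb} → row (4,2) (4,2) (2,1) (2,1)
{HEd} → row (4,2) (4,2) (4,2) (4,2)
{HWe} → row (7,5) (7,5) (6,7) (6,7)
{HWb} → row (7,5) (7,5) (2,1) (2,1)
{HWd} → row (7,5) (7,5) (4,2) (4,2)
{TEe, TEb, TEd, TWe, TWb, TWd} → row (6,3) (4,0) (1,6) (1,6)
That's 7 distinct rows out of 12 strategies.

7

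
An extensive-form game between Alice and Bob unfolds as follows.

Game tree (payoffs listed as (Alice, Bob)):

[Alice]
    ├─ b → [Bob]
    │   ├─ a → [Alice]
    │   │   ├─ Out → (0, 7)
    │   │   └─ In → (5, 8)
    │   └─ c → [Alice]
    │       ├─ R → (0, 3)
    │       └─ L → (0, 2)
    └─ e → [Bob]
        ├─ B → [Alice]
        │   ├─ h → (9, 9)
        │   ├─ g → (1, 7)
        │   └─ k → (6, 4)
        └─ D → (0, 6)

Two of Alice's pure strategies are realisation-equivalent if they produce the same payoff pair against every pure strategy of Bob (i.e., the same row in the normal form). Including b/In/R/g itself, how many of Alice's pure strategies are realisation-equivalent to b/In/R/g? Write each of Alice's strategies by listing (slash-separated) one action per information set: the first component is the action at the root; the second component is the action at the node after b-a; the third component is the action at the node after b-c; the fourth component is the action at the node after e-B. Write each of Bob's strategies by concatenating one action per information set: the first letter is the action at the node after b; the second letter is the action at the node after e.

3

Row for b/In/R/g (columns aB, aD, cB, cD): (5,8) (5,8) (0,3) (0,3).
Under b/In/R/g, Alice's choice at the node after e-B can never be reached regardless of what Bob does, so varying those choices leaves every outcome unchanged.
Holding the reachable choices fixed and varying the unreachable one freely already gives 3 equivalent strategies.
No other strategy reproduces this row, so those 3 are the full class: b/In/R/h, b/In/R/g, b/In/R/k.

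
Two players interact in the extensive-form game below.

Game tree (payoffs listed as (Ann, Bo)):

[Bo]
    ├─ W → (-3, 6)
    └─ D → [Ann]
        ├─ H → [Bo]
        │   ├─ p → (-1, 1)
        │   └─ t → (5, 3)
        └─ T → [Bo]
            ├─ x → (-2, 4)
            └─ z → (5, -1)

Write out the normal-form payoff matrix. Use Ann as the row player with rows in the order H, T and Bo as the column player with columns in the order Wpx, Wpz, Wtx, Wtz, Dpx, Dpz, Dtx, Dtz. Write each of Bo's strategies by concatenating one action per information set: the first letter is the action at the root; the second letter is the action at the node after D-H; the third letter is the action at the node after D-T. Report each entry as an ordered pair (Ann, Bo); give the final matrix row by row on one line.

H: (-3,6) (-3,6) (-3,6) (-3,6) (-1,1) (-1,1) (5,3) (5,3) | T: (-3,6) (-3,6) (-3,6) (-3,6) (-2,4) (5,-1) (-2,4) (5,-1)

Row H: Wpx→(-3,6), Wpz→(-3,6), Wtx→(-3,6), Wtz→(-3,6), Dpx→(-1,1), Dpz→(-1,1), Dtx→(5,3), Dtz→(5,3)
Row T: Wpx→(-3,6), Wpz→(-3,6), Wtx→(-3,6), Wtz→(-3,6), Dpx→(-2,4), Dpz→(5,-1), Dtx→(-2,4), Dtz→(5,-1)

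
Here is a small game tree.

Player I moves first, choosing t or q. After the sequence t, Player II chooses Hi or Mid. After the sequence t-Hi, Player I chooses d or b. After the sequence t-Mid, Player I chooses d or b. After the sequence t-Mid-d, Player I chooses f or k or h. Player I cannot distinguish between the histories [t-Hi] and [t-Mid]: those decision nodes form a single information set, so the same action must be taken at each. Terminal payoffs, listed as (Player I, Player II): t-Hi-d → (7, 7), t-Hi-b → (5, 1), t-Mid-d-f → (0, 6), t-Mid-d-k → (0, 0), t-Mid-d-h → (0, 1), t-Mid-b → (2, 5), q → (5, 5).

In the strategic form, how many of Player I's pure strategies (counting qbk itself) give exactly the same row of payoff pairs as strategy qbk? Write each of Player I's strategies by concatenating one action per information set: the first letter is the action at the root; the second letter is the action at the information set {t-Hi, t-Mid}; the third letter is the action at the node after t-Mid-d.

Row for qbk (columns Hi, Mid): (5,5) (5,5).
Under qbk, Player I's choice at the information set {t-Hi, t-Mid} and at the node after t-Mid-d can never be reached regardless of what Player II does, so varying those choices leaves every outcome unchanged.
Holding the reachable choices fixed and varying the unreachable ones freely already gives 2 × 3 = 6 equivalent strategies.
No other strategy reproduces this row, so those 6 are the full class: qdf, qdk, qdh, qbf, qbk, qbh.

6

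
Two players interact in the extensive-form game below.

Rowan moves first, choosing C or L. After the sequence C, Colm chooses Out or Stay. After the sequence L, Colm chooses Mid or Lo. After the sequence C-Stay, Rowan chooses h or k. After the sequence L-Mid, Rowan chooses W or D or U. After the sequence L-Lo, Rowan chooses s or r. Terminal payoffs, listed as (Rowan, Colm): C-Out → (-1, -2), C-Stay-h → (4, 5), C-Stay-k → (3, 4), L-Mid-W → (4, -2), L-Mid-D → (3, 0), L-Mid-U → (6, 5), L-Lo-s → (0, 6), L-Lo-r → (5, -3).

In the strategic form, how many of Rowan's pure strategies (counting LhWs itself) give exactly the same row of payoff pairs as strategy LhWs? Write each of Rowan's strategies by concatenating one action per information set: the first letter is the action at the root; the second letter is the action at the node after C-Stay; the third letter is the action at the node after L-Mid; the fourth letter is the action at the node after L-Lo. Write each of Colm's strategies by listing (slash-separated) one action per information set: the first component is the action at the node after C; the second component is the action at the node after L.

Row for LhWs (columns Out/Mid, Out/Lo, Stay/Mid, Stay/Lo): (4,-2) (0,6) (4,-2) (0,6).
Under LhWs, Rowan's choice at the node after C-Stay can never be reached regardless of what Colm does, so varying those choices leaves every outcome unchanged.
Holding the reachable choices fixed and varying the unreachable one freely already gives 2 equivalent strategies.
No other strategy reproduces this row, so those 2 are the full class: LhWs, LkWs.

2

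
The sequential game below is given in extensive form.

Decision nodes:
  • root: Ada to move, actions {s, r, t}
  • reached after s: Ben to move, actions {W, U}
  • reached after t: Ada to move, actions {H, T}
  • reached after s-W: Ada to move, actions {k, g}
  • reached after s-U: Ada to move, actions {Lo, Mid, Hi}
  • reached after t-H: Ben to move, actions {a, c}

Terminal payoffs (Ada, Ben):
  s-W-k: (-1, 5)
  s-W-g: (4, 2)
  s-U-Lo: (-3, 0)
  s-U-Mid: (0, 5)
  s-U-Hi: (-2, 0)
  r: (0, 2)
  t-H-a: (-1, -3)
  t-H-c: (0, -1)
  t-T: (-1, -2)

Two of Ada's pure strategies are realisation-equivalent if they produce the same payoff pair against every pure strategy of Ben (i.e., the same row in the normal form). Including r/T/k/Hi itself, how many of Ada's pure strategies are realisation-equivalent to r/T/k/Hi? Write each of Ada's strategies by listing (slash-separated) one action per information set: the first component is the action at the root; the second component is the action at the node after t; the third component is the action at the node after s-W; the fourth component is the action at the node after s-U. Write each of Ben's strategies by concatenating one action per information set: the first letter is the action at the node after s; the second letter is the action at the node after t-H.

Row for r/T/k/Hi (columns Wa, Wc, Ua, Uc): (0,2) (0,2) (0,2) (0,2).
Under r/T/k/Hi, Ada's choice at the node after t and at the node after s-W and at the node after s-U can never be reached regardless of what Ben does, so varying those choices leaves every outcome unchanged.
Holding the reachable choices fixed and varying the unreachable ones freely already gives 2 × 2 × 3 = 12 equivalent strategies.
No other strategy reproduces this row, so those 12 are the full class: r/H/k/Lo, r/H/k/Mid, r/H/k/Hi, r/H/g/Lo, r/H/g/Mid, r/H/g/Hi, r/T/k/Lo, r/T/k/Mid, r/T/k/Hi, r/T/g/Lo, r/T/g/Mid, r/T/g/Hi.

12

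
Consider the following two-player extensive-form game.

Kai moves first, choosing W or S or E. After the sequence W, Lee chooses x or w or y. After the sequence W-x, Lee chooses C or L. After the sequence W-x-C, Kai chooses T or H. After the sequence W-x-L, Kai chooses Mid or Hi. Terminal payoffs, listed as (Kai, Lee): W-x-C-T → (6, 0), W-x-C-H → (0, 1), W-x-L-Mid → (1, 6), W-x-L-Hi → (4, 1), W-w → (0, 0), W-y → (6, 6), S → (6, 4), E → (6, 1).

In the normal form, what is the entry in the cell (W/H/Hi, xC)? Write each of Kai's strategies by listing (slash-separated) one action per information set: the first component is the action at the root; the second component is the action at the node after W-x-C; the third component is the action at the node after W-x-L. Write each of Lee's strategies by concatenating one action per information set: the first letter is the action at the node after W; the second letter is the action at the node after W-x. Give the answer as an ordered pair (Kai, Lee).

Trace the play path from the root:
  Kai plays W
  Lee plays x at [W]
  Lee plays C at [W-x]
  Kai plays H at [W-x-C]
→ terminal payoff (0, 1).
(Kai's choice at the node after W-x-L is never reached on this path, so it doesn't affect the outcome.)

(0, 1)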